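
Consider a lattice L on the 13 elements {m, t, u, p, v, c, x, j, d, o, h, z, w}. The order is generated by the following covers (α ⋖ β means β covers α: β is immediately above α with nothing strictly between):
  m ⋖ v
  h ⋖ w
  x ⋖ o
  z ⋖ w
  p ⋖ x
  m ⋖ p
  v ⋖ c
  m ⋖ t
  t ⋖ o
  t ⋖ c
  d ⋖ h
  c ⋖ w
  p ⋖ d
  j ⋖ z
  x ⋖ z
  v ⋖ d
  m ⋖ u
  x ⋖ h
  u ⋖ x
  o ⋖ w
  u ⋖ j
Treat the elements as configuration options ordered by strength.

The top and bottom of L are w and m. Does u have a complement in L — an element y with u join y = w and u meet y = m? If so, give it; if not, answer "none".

Need y with u ∨ y = w and u ∧ y = m.
Checking each element gives: c.

c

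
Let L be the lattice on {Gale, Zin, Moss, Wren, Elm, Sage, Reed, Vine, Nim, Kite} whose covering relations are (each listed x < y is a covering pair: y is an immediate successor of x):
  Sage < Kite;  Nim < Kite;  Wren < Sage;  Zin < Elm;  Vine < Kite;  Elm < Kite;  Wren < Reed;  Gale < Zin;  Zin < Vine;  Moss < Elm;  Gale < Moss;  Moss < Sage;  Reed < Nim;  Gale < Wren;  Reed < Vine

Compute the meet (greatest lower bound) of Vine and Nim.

Common lower bounds of {Vine, Nim}: Gale, Reed, Wren.
The greatest among these is Reed.

Reed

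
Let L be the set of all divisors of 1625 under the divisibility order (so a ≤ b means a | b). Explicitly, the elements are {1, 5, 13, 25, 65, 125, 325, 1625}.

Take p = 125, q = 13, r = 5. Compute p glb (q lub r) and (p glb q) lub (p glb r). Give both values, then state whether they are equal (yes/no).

q lub r = 65, so p glb (q lub r) = 125 glb 65 = 5.
p glb q = 1 and p glb r = 5, so (p glb q) lub (p glb r) = 1 lub 5 = 5.
Equal: yes.

5; 5; yes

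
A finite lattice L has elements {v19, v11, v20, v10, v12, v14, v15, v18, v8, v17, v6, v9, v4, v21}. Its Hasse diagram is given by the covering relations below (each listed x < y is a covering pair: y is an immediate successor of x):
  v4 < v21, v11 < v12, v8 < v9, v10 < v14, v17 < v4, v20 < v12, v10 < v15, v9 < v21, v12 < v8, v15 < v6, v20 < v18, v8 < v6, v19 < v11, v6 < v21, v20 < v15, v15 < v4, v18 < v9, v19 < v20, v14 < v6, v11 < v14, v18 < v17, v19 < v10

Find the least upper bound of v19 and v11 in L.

v11

Common upper bounds of {v19, v11}: v11, v12, v14, v21, v6, v8, v9.
The least among these is v11.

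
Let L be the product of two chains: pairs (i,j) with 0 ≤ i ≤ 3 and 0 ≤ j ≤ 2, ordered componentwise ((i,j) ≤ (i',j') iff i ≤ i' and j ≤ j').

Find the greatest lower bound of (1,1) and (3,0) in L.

(1,0)

In a product of chains, the meet is componentwise min, giving (1,0).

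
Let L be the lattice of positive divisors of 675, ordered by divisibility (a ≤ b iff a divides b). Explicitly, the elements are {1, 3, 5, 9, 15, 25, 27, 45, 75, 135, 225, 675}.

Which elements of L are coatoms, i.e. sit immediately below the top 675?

The coatoms are exactly the elements covered by 675: 135, 225.

135, 225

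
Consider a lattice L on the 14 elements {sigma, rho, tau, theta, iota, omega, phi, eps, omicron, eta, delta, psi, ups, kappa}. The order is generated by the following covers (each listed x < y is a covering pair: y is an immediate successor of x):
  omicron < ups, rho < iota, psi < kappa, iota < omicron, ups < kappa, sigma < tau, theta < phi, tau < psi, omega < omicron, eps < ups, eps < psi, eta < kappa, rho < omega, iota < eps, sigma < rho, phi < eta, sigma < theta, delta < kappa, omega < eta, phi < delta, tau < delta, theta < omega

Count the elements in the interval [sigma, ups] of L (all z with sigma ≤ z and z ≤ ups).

8

The interval [sigma, ups] = {eps, iota, omega, omicron, rho, sigma, theta, ups}, which has 8 elements.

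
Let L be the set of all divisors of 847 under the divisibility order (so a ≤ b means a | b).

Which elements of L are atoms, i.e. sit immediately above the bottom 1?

11, 7

The atoms are exactly the elements that cover 1: 11, 7.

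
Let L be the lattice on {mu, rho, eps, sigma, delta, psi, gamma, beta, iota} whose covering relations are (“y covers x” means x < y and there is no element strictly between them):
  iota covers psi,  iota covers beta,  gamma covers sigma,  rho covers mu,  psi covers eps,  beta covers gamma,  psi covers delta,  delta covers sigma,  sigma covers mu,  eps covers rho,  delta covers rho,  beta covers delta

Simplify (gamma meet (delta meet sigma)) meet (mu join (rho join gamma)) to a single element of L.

delta ∧ sigma = sigma
gamma ∧ sigma = sigma
rho ∨ gamma = beta
mu ∨ beta = beta
sigma ∧ beta = sigma

sigma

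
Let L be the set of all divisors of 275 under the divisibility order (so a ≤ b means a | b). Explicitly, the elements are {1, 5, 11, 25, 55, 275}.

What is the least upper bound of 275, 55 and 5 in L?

275

In the divisibility order, the join is the least common multiple: lcm(275, 55, 5) = 275.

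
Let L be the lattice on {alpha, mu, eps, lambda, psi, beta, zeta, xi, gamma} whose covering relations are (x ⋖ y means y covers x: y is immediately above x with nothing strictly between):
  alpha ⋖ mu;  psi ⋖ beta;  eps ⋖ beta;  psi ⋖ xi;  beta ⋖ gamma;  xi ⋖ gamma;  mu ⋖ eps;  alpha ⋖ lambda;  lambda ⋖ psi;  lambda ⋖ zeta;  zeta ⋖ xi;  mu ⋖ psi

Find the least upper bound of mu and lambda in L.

psi

Common upper bounds of {mu, lambda}: beta, gamma, psi, xi.
The least among these is psi.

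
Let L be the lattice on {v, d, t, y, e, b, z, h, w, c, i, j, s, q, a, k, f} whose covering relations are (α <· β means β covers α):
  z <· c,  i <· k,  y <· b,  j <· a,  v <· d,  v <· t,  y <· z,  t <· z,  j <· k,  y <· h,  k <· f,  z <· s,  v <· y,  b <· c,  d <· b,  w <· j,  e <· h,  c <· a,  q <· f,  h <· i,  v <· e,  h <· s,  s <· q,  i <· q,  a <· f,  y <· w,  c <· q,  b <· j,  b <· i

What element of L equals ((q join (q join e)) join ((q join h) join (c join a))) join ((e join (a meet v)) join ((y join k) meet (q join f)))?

f

q ∨ e = q
q ∨ q = q
q ∨ h = q
c ∨ a = a
q ∨ a = f
q ∨ f = f
a ∧ v = v
e ∨ v = e
y ∨ k = k
q ∨ f = f
k ∧ f = k
e ∨ k = k
f ∨ k = f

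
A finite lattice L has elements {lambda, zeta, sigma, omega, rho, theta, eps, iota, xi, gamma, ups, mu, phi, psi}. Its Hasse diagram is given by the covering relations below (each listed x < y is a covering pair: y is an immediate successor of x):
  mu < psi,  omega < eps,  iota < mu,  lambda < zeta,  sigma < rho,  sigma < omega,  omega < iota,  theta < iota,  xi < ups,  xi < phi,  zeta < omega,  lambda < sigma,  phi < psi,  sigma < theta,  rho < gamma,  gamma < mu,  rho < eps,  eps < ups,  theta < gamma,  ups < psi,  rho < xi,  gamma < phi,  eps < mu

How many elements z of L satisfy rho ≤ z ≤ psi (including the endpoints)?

8

The interval [rho, psi] = {eps, gamma, mu, phi, psi, rho, ups, xi}, which has 8 elements.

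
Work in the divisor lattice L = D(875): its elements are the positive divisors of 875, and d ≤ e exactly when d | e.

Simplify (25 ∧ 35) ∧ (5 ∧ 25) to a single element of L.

5

25 ∧ 35 = 5
5 ∧ 25 = 5
5 ∧ 5 = 5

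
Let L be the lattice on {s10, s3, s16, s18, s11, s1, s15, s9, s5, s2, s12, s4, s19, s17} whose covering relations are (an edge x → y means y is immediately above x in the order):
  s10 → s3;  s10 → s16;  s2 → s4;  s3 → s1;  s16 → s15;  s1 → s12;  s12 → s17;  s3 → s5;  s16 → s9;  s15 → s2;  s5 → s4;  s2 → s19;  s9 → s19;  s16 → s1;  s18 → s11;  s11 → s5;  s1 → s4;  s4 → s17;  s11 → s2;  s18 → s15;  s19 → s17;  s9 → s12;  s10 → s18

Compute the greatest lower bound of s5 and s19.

s11

Common lower bounds of {s5, s19}: s10, s11, s18.
The greatest among these is s11.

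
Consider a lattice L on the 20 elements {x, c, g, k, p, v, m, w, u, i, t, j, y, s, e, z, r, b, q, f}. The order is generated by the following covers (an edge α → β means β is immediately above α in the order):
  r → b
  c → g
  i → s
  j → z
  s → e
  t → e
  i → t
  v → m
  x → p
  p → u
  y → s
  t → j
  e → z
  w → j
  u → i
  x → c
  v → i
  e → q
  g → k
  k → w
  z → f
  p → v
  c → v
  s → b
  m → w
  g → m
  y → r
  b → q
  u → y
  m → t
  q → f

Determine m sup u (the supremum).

Common upper bounds of {m, u}: e, f, j, q, t, z.
The least among these is t.

t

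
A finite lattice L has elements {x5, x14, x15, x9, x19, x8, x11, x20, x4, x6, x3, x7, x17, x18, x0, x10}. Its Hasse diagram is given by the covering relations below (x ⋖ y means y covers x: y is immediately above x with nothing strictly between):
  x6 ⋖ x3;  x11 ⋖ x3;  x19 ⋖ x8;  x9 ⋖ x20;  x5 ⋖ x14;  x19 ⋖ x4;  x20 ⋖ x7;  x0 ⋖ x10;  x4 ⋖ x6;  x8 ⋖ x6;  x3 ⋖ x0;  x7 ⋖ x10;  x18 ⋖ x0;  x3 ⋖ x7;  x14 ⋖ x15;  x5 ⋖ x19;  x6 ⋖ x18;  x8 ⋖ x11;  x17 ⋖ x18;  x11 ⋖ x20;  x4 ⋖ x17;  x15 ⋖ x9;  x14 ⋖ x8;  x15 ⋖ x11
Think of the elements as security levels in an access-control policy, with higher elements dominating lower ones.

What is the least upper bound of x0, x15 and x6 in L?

Common upper bounds of {x0, x15, x6}: x0, x10.
The least among these is x0.

x0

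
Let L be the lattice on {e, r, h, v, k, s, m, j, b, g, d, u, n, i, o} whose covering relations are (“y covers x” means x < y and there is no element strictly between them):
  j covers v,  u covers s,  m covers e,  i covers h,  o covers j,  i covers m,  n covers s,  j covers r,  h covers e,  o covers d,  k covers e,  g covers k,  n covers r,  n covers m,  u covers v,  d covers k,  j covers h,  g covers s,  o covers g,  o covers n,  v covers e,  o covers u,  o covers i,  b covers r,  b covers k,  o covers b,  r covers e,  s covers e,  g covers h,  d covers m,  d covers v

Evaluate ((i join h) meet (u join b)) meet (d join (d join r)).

i

i ∨ h = i
u ∨ b = o
i ∧ o = i
d ∨ r = o
d ∨ o = o
i ∧ o = i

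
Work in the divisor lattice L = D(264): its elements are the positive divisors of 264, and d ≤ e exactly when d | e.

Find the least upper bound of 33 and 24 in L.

264

In the divisibility order, the join is the least common multiple: lcm(33, 24) = 264.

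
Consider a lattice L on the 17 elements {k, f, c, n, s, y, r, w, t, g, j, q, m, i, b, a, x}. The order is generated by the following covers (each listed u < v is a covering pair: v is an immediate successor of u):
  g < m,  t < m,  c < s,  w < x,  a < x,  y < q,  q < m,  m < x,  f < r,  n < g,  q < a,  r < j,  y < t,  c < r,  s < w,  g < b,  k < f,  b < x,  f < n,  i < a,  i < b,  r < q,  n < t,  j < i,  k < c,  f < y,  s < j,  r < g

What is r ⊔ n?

g

Common upper bounds of {r, n}: b, g, m, x.
The least among these is g.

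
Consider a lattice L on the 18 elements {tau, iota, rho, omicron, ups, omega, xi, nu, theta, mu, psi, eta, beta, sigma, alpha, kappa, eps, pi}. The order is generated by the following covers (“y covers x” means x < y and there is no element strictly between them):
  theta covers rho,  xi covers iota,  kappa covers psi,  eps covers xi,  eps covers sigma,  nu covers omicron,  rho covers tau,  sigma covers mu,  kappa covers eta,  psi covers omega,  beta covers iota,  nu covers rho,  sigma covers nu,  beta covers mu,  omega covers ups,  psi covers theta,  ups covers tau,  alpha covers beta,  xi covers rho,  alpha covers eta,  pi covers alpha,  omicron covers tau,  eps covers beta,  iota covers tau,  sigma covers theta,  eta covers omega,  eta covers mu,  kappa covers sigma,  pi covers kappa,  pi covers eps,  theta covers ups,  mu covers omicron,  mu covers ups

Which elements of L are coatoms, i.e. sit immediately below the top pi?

The coatoms are exactly the elements covered by pi: alpha, eps, kappa.

alpha, eps, kappa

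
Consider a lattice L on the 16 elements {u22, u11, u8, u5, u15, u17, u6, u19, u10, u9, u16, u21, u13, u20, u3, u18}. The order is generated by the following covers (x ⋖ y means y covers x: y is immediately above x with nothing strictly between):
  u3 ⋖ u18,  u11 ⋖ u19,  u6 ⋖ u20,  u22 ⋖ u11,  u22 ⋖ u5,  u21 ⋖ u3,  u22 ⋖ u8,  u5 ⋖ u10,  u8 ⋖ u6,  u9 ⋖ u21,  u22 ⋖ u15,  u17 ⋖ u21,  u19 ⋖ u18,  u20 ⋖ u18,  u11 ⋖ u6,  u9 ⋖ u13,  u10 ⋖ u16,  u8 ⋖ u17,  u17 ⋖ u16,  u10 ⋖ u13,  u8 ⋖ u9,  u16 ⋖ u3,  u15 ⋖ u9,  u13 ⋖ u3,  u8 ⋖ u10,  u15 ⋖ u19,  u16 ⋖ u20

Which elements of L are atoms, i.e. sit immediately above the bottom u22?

The atoms are exactly the elements that cover u22: u11, u15, u5, u8.

u11, u15, u5, u8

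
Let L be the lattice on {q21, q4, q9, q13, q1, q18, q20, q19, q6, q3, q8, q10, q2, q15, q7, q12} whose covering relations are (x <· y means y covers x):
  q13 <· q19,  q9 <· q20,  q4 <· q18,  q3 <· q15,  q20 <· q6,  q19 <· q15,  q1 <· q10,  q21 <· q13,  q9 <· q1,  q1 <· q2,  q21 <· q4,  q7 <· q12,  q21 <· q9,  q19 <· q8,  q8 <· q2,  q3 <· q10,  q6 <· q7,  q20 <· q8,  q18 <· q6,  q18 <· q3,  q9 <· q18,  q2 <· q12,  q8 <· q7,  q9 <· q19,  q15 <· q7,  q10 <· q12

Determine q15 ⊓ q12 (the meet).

q15

Common lower bounds of {q15, q12}: q13, q15, q18, q19, q21, q3, q4, q9.
The greatest among these is q15.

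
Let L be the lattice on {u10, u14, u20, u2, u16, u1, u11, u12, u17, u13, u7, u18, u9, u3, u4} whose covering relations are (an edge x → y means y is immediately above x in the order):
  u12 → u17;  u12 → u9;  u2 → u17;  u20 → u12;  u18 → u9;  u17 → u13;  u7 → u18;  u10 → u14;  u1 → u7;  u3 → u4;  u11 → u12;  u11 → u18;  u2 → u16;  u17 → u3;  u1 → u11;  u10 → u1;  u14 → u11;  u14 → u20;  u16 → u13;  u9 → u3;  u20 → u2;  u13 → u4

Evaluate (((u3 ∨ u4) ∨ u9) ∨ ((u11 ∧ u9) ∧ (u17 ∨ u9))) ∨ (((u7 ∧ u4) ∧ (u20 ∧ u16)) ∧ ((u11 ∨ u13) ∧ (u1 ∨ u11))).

u3 ∨ u4 = u4
u4 ∨ u9 = u4
u11 ∧ u9 = u11
u17 ∨ u9 = u3
u11 ∧ u3 = u11
u4 ∨ u11 = u4
u7 ∧ u4 = u7
u20 ∧ u16 = u20
u7 ∧ u20 = u10
u11 ∨ u13 = u13
u1 ∨ u11 = u11
u13 ∧ u11 = u11
u10 ∧ u11 = u10
u4 ∨ u10 = u4

u4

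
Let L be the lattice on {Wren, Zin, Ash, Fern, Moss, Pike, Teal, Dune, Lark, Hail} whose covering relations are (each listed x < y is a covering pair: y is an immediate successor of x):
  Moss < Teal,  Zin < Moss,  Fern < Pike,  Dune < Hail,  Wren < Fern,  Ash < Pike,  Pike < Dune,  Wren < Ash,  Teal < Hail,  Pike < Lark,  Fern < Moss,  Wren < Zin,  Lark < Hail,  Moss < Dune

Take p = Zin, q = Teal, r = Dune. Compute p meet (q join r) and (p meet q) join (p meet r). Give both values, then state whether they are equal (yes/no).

q join r = Hail, so p meet (q join r) = Zin meet Hail = Zin.
p meet q = Zin and p meet r = Zin, so (p meet q) join (p meet r) = Zin join Zin = Zin.
Equal: yes.

Zin; Zin; yes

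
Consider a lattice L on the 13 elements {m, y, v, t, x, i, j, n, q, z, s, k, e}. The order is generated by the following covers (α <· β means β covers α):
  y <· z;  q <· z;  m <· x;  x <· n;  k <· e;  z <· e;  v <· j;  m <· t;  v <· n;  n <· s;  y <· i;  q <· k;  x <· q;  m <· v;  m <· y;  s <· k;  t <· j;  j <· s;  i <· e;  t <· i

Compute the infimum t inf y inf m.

Common lower bounds of {t, y, m}: m.
The greatest among these is m.

m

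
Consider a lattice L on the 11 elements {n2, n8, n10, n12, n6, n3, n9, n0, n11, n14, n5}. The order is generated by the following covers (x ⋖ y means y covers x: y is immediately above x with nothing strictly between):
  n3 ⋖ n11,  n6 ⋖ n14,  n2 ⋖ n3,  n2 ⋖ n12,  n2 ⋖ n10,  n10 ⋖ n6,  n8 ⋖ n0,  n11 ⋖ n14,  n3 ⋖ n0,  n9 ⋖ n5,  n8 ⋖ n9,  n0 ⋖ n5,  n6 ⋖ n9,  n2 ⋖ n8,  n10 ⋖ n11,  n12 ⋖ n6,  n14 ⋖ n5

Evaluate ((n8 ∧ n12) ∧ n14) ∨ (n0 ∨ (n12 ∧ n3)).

n0

n8 ∧ n12 = n2
n2 ∧ n14 = n2
n12 ∧ n3 = n2
n0 ∨ n2 = n0
n2 ∨ n0 = n0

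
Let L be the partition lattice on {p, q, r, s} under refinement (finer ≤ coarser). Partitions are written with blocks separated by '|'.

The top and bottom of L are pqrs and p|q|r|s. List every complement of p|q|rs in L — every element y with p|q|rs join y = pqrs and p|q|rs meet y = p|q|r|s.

Need y with p|q|rs ∨ y = pqrs and p|q|rs ∧ y = p|q|r|s.
Checking each element gives: pqr|s, pqs|r, pr|qs, ps|qr.

pqr|s, pqs|r, pr|qs, ps|qr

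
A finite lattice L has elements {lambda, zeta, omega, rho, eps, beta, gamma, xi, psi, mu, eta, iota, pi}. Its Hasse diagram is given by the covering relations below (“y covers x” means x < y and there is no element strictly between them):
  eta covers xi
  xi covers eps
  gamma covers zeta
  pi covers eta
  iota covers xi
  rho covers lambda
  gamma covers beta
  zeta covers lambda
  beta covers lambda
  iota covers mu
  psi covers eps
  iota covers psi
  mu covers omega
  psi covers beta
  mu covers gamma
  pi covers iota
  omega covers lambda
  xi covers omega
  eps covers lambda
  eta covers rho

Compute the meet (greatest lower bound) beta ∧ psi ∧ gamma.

Common lower bounds of {beta, psi, gamma}: beta, lambda.
The greatest among these is beta.

beta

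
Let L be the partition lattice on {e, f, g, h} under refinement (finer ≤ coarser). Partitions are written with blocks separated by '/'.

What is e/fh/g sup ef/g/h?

Common upper bounds of {e/fh/g, ef/g/h}: efgh, efh/g.
The least among these is efh/g.

efh/g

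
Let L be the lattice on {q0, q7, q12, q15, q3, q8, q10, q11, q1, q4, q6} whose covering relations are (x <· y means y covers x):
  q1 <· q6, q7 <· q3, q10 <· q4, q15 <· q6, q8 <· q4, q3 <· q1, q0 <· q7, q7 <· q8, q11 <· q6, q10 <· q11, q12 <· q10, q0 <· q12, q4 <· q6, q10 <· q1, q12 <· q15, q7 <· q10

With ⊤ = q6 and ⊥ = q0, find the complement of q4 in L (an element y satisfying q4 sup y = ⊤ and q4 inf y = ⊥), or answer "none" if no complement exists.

For every candidate y, either q4 ∨ y ≠ q6 or q4 ∧ y ≠ q0; no complement exists.

none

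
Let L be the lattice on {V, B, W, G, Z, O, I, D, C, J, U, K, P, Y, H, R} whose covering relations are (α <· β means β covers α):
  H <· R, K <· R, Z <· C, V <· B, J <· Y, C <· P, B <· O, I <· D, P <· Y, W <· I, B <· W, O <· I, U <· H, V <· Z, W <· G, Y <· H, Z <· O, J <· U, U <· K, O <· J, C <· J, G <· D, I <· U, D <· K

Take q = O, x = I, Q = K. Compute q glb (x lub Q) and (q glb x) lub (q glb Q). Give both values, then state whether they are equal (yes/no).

x lub Q = K, so q glb (x lub Q) = O glb K = O.
q glb x = O and q glb Q = O, so (q glb x) lub (q glb Q) = O lub O = O.
Equal: yes.

O; O; yes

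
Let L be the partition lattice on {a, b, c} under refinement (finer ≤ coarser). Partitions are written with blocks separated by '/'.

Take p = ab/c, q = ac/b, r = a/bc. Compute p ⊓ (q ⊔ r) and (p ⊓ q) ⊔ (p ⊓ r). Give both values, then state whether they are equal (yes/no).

q ⊔ r = abc, so p ⊓ (q ⊔ r) = ab/c ⊓ abc = ab/c.
p ⊓ q = a/b/c and p ⊓ r = a/b/c, so (p ⊓ q) ⊔ (p ⊓ r) = a/b/c ⊔ a/b/c = a/b/c.
Equal: no.

ab/c; a/b/c; no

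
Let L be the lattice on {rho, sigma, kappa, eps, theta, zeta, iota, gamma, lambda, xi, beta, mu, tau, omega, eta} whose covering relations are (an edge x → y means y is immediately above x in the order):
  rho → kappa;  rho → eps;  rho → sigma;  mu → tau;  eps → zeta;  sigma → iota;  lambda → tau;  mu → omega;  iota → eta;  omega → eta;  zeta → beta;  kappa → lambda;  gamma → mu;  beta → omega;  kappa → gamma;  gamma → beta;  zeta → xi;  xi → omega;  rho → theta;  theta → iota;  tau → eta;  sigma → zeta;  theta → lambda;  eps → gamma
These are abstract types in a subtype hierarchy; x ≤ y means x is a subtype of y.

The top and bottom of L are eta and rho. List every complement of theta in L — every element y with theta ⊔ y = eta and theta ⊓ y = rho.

beta, omega, xi, zeta

Need y with theta ∨ y = eta and theta ∧ y = rho.
Checking each element gives: beta, omega, xi, zeta.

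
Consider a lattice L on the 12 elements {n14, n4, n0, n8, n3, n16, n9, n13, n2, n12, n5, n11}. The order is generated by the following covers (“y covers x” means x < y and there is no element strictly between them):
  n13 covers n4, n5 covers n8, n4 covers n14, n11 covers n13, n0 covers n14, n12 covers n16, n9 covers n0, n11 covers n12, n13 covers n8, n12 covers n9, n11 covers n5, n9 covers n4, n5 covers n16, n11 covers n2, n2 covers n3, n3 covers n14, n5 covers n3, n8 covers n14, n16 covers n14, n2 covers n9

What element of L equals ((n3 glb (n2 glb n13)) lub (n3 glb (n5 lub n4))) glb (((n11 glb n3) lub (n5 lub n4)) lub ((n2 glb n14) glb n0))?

n2 ∧ n13 = n4
n3 ∧ n4 = n14
n5 ∨ n4 = n11
n3 ∧ n11 = n3
n14 ∨ n3 = n3
n11 ∧ n3 = n3
n5 ∨ n4 = n11
n3 ∨ n11 = n11
n2 ∧ n14 = n14
n14 ∧ n0 = n14
n11 ∨ n14 = n11
n3 ∧ n11 = n3

n3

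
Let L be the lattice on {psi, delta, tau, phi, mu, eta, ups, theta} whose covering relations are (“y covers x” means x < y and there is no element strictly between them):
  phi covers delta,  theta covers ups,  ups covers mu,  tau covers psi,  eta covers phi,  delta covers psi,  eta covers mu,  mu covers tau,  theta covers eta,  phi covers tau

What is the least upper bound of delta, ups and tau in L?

Common upper bounds of {delta, ups, tau}: theta.
The least among these is theta.

theta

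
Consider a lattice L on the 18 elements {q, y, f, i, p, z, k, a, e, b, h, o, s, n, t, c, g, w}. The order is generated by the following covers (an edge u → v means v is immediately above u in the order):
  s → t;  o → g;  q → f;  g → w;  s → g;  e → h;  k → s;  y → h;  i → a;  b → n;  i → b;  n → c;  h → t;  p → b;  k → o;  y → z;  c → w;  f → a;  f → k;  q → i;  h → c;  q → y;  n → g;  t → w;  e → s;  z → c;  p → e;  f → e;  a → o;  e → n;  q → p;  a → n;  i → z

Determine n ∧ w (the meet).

Common lower bounds of {n, w}: a, b, e, f, i, n, p, q.
The greatest among these is n.

n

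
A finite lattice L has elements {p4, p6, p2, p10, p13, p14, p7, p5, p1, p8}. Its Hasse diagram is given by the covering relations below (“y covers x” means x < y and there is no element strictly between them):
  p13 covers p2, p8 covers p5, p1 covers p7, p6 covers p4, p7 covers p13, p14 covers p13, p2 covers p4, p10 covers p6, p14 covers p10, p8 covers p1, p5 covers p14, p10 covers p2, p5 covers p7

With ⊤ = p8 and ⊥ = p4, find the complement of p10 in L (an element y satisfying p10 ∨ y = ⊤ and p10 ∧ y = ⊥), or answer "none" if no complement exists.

For every candidate y, either p10 ∨ y ≠ p8 or p10 ∧ y ≠ p4; no complement exists.

none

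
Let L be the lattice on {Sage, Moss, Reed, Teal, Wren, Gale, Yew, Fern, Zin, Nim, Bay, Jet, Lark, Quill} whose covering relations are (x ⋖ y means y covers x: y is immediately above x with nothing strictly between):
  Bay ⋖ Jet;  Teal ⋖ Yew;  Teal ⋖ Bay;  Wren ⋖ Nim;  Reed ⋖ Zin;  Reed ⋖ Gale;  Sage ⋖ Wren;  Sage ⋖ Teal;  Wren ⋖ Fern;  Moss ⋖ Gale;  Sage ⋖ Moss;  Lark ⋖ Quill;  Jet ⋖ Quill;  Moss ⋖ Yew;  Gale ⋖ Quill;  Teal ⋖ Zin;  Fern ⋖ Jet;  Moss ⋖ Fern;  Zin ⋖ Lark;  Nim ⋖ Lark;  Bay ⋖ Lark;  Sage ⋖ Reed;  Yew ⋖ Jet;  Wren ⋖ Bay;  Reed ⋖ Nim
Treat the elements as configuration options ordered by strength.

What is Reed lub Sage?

Common upper bounds of {Reed, Sage}: Gale, Lark, Nim, Quill, Reed, Zin.
The least among these is Reed.

Reed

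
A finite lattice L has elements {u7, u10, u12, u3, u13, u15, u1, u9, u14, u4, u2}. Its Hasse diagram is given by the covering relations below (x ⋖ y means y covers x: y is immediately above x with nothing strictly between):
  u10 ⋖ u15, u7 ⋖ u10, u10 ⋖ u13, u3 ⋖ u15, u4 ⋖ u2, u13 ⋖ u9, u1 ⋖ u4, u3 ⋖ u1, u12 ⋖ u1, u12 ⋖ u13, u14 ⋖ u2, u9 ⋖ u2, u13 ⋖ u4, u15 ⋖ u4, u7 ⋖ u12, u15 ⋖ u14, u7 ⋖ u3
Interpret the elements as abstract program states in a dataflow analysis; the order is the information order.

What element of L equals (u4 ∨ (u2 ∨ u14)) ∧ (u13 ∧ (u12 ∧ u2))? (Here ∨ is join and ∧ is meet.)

u12

u2 ∨ u14 = u2
u4 ∨ u2 = u2
u12 ∧ u2 = u12
u13 ∧ u12 = u12
u2 ∧ u12 = u12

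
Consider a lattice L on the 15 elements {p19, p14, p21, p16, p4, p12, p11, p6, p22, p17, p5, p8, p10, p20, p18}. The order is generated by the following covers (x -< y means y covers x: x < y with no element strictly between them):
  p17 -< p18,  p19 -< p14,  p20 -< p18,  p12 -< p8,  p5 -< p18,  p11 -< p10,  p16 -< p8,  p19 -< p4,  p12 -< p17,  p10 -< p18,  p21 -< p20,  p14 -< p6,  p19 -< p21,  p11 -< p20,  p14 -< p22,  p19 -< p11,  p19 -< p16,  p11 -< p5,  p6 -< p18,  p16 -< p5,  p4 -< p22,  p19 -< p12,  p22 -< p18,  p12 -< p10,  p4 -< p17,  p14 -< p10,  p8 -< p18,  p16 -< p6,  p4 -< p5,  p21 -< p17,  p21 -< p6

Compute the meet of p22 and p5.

Common lower bounds of {p22, p5}: p19, p4.
The greatest among these is p4.

p4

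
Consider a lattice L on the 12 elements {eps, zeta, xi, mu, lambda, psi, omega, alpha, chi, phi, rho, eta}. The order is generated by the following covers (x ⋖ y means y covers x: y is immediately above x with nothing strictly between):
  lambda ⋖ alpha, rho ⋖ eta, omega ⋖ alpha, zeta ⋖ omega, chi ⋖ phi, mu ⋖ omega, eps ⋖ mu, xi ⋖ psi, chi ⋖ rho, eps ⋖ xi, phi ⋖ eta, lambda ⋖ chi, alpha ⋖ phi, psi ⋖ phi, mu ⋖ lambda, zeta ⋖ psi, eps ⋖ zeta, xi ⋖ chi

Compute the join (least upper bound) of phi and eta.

eta

Common upper bounds of {phi, eta}: eta.
The least among these is eta.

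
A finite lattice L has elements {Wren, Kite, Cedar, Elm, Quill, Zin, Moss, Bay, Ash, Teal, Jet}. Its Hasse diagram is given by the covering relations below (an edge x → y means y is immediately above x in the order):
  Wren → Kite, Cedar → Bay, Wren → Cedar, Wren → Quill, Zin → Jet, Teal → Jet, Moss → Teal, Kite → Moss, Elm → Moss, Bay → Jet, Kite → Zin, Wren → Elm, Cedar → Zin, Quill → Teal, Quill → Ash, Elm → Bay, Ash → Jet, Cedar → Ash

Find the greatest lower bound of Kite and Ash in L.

Wren

Common lower bounds of {Kite, Ash}: Wren.
The greatest among these is Wren.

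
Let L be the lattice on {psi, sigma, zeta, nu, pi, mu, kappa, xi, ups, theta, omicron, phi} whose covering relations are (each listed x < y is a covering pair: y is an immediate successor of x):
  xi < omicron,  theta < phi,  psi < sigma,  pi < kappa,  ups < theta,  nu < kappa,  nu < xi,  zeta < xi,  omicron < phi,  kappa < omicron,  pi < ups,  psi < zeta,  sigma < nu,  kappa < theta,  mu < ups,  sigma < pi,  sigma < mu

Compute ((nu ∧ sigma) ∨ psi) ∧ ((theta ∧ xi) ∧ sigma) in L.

sigma

nu ∧ sigma = sigma
sigma ∨ psi = sigma
theta ∧ xi = nu
nu ∧ sigma = sigma
sigma ∧ sigma = sigma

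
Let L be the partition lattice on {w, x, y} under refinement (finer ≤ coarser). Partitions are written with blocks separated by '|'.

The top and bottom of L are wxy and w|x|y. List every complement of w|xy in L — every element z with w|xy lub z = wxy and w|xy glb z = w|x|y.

wx|y, wy|x

Need z with w|xy ∨ z = wxy and w|xy ∧ z = w|x|y.
Checking each element gives: wx|y, wy|x.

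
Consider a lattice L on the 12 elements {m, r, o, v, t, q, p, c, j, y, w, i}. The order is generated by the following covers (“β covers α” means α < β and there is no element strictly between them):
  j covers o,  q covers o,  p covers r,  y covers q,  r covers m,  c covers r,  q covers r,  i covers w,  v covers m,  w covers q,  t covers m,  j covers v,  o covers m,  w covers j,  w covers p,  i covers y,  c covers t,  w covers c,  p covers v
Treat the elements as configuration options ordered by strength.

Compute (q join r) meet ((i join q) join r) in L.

q ∨ r = q
i ∨ q = i
i ∨ r = i
q ∧ i = q

q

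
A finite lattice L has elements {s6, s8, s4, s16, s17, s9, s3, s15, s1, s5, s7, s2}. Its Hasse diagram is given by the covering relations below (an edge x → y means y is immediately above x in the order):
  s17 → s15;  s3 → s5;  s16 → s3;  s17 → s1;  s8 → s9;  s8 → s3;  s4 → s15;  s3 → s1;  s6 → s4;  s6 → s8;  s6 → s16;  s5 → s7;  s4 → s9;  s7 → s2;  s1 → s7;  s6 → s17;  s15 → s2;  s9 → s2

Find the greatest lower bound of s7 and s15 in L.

s17

Common lower bounds of {s7, s15}: s17, s6.
The greatest among these is s17.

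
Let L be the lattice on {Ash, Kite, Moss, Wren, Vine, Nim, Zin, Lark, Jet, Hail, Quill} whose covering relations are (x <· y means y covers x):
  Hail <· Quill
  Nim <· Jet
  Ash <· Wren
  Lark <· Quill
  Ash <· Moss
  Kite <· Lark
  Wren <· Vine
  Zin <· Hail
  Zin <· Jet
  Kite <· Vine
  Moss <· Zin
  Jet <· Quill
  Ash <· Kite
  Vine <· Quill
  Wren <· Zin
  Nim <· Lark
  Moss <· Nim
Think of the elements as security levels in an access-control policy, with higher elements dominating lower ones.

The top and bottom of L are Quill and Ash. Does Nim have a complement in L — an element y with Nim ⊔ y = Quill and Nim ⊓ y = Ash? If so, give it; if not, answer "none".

Vine

Need y with Nim ∨ y = Quill and Nim ∧ y = Ash.
Checking each element gives: Vine.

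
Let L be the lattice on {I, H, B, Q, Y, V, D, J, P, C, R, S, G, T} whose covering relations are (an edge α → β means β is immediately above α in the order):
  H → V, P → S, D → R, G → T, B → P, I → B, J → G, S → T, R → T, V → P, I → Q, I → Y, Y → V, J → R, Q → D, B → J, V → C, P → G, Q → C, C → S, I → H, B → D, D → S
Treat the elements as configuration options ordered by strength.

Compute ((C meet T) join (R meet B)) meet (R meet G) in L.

B

C ∧ T = C
R ∧ B = B
C ∨ B = S
R ∧ G = J
S ∧ J = B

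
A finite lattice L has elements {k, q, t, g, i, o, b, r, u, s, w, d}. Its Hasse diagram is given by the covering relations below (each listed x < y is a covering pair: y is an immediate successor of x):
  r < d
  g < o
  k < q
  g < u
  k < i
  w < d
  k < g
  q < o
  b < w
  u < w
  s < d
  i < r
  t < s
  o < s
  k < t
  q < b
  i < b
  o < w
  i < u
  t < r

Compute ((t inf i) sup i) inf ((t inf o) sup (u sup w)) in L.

i

t ∧ i = k
k ∨ i = i
t ∧ o = k
u ∨ w = w
k ∨ w = w
i ∧ w = i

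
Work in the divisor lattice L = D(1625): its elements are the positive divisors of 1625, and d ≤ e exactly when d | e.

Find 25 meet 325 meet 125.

In the divisibility order, the meet is the greatest common divisor: gcd(25, 325, 125) = 25.

25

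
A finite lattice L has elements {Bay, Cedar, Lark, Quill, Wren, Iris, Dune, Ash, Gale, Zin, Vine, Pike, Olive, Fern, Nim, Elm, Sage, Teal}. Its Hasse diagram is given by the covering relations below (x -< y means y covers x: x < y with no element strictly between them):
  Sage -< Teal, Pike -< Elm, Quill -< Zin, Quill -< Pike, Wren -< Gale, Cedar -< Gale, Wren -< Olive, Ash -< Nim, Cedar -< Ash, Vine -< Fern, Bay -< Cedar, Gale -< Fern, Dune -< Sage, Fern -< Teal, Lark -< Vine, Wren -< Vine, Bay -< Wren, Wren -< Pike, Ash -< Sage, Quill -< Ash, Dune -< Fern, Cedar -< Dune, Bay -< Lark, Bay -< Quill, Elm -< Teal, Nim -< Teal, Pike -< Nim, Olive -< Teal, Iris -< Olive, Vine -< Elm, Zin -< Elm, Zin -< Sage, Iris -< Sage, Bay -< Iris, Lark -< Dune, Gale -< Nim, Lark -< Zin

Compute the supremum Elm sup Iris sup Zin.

Teal

Common upper bounds of {Elm, Iris, Zin}: Teal.
The least among these is Teal.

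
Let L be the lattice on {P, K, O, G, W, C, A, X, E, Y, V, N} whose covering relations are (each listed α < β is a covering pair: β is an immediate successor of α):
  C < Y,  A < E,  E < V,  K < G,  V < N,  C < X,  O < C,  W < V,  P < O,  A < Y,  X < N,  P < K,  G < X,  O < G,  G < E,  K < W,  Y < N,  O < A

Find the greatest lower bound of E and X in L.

G

Common lower bounds of {E, X}: G, K, O, P.
The greatest among these is G.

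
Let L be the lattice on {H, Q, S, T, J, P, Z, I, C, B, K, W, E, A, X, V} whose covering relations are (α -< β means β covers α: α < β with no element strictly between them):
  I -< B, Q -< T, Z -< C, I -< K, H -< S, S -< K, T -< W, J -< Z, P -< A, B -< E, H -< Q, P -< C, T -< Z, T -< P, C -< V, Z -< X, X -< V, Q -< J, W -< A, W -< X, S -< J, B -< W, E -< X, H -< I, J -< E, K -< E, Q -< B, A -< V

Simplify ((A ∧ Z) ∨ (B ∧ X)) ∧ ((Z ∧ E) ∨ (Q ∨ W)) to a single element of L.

A ∧ Z = T
B ∧ X = B
T ∨ B = W
Z ∧ E = J
Q ∨ W = W
J ∨ W = X
W ∧ X = W

W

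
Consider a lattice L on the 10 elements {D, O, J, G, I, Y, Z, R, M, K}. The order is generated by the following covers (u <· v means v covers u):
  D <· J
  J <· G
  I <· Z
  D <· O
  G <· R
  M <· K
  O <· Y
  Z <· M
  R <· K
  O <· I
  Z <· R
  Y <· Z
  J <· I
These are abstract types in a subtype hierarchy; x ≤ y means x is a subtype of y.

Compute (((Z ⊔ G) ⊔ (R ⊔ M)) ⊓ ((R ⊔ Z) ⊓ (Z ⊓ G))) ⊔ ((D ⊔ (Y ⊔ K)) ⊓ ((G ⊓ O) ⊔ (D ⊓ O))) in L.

J

Z ∨ G = R
R ∨ M = K
R ∨ K = K
R ∨ Z = R
Z ∧ G = J
R ∧ J = J
K ∧ J = J
Y ∨ K = K
D ∨ K = K
G ∧ O = D
D ∧ O = D
D ∨ D = D
K ∧ D = D
J ∨ D = J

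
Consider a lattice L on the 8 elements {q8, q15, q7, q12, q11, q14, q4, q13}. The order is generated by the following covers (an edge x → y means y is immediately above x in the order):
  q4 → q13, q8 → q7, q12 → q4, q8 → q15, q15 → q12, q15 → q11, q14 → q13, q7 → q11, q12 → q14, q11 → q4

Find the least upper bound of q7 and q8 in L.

Common upper bounds of {q7, q8}: q11, q13, q4, q7.
The least among these is q7.

q7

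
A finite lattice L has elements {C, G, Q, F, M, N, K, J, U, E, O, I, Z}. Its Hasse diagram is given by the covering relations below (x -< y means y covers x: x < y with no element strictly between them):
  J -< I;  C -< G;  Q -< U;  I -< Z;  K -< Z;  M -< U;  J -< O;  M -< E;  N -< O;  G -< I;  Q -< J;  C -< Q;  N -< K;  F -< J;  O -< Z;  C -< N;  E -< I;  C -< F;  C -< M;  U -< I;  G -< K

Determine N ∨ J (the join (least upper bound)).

O

Common upper bounds of {N, J}: O, Z.
The least among these is O.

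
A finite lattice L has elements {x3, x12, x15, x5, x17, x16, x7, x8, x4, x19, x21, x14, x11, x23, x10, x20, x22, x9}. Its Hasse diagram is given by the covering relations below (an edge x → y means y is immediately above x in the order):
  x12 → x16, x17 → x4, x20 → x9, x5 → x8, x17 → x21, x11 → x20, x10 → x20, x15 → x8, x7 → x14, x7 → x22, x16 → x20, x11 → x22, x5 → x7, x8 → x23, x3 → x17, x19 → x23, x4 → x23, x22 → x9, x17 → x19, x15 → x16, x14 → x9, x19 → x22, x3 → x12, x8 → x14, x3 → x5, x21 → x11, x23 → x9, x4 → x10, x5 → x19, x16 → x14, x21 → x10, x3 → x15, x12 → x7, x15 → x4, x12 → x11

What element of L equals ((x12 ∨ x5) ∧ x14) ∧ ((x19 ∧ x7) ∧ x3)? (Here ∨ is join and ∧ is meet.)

x3

x12 ∨ x5 = x7
x7 ∧ x14 = x7
x19 ∧ x7 = x5
x5 ∧ x3 = x3
x7 ∧ x3 = x3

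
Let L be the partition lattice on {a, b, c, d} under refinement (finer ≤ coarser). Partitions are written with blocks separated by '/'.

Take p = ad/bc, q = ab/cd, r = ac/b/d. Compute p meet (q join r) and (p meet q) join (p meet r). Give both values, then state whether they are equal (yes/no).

q join r = abcd, so p meet (q join r) = ad/bc meet abcd = ad/bc.
p meet q = a/b/c/d and p meet r = a/b/c/d, so (p meet q) join (p meet r) = a/b/c/d join a/b/c/d = a/b/c/d.
Equal: no.

ad/bc; a/b/c/d; no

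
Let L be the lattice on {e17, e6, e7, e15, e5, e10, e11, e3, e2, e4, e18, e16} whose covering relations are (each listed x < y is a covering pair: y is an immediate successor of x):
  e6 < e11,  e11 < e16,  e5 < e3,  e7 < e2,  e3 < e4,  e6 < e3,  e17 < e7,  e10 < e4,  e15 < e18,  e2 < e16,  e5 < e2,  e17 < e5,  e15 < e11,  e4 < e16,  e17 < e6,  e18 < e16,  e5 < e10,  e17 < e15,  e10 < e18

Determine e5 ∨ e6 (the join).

Common upper bounds of {e5, e6}: e16, e3, e4.
The least among these is e3.

e3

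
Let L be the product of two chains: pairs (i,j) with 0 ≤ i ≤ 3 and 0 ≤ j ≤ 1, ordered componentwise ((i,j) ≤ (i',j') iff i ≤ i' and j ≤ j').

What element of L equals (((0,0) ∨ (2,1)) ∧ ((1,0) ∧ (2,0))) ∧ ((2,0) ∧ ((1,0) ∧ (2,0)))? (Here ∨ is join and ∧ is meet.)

(1,0)

(0,0) ∨ (2,1) = (2,1)
(1,0) ∧ (2,0) = (1,0)
(2,1) ∧ (1,0) = (1,0)
(1,0) ∧ (2,0) = (1,0)
(2,0) ∧ (1,0) = (1,0)
(1,0) ∧ (1,0) = (1,0)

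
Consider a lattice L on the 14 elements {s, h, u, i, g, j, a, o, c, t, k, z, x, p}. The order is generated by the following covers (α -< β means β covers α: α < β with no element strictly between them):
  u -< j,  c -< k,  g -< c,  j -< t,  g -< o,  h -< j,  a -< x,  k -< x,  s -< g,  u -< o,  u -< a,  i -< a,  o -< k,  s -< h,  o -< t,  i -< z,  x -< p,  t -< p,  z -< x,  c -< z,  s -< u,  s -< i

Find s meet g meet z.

Common lower bounds of {s, g, z}: s.
The greatest among these is s.

s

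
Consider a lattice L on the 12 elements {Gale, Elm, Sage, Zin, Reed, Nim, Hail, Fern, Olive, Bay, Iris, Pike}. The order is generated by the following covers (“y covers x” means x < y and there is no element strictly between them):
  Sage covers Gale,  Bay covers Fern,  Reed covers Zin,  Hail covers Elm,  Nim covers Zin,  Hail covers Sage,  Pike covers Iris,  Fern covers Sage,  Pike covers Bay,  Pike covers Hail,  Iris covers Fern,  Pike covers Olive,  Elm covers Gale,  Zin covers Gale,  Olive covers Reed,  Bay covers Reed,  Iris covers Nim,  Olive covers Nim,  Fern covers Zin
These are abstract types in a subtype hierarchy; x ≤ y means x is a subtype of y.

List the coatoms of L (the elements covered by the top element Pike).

The coatoms are exactly the elements covered by Pike: Bay, Hail, Iris, Olive.

Bay, Hail, Iris, Olive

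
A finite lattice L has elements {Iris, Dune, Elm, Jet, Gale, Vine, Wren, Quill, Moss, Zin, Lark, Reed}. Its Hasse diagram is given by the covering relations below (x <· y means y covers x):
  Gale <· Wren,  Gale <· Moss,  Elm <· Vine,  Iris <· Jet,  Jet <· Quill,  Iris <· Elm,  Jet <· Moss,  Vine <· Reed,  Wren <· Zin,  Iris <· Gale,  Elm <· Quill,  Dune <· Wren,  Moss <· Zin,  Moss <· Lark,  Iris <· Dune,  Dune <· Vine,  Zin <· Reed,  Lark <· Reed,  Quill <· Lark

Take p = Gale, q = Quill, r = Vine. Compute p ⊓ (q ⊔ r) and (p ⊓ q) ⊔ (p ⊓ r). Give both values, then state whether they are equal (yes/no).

q ⊔ r = Reed, so p ⊓ (q ⊔ r) = Gale ⊓ Reed = Gale.
p ⊓ q = Iris and p ⊓ r = Iris, so (p ⊓ q) ⊔ (p ⊓ r) = Iris ⊔ Iris = Iris.
Equal: no.

Gale; Iris; no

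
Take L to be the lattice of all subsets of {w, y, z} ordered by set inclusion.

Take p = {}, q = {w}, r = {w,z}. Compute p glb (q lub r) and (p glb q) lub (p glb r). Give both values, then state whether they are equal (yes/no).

q lub r = {w,z}, so p glb (q lub r) = {} glb {w,z} = {}.
p glb q = {} and p glb r = {}, so (p glb q) lub (p glb r) = {} lub {} = {}.
Equal: yes.

{}; {}; yes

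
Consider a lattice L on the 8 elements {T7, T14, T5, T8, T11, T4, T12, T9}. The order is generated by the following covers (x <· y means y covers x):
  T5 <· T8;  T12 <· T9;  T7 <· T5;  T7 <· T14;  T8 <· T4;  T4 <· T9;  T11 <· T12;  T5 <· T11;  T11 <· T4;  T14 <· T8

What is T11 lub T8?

Common upper bounds of {T11, T8}: T4, T9.
The least among these is T4.

T4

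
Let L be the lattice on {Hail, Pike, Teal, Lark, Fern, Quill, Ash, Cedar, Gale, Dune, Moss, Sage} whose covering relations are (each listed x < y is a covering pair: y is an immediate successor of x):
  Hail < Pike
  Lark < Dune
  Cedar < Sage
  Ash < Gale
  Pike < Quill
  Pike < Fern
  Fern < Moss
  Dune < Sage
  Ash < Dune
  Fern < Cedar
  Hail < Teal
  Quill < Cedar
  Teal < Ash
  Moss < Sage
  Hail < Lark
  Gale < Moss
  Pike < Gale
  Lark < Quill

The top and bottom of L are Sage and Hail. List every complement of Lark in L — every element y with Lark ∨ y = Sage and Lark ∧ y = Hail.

Need y with Lark ∨ y = Sage and Lark ∧ y = Hail.
Checking each element gives: Gale, Moss.

Gale, Moss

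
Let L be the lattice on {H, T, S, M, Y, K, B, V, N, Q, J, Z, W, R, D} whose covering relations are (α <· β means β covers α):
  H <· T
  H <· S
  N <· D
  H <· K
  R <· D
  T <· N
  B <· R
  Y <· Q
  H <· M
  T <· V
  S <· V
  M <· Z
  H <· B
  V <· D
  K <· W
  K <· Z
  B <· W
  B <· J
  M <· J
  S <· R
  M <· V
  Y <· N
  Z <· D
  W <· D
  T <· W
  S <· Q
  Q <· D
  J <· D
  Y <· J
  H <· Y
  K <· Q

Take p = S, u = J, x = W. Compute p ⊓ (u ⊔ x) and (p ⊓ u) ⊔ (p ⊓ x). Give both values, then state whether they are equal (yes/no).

S; H; no

u ⊔ x = D, so p ⊓ (u ⊔ x) = S ⊓ D = S.
p ⊓ u = H and p ⊓ x = H, so (p ⊓ u) ⊔ (p ⊓ x) = H ⊔ H = H.
Equal: no.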